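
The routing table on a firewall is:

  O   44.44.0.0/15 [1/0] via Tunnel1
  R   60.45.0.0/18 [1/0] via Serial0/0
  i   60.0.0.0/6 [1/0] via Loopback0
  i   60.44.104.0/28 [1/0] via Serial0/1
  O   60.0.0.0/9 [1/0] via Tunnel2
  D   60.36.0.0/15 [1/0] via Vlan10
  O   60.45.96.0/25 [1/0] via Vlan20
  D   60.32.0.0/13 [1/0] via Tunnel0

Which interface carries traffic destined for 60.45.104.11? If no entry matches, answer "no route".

Routes whose prefix contains 60.45.104.11:
  60.0.0.0/6 (60.0.0.0 - 63.255.255.255) -> Loopback0
  60.0.0.0/9 (60.0.0.0 - 60.127.255.255) -> Tunnel2
More-specific entries that do NOT match:
  60.44.104.0/28 (60.44.104.0 - 60.44.104.15) does not contain 60.45.104.11
  60.45.96.0/25 (60.45.96.0 - 60.45.96.127) does not contain 60.45.104.11
  60.45.0.0/18 (60.45.0.0 - 60.45.63.255) does not contain 60.45.104.11
  44.44.0.0/15 (44.44.0.0 - 44.45.255.255) does not contain 60.45.104.11
  60.36.0.0/15 (60.36.0.0 - 60.37.255.255) does not contain 60.45.104.11
  60.32.0.0/13 (60.32.0.0 - 60.39.255.255) does not contain 60.45.104.11
Longest matching prefix is /9 -> interface Tunnel2.

Tunnel2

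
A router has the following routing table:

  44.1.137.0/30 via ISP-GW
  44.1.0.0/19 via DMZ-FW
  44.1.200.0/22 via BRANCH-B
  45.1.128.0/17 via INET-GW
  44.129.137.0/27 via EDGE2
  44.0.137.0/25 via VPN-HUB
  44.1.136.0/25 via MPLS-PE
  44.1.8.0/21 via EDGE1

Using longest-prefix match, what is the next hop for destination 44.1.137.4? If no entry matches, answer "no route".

No entry's prefix contains 44.1.137.4; there is no default route.

no route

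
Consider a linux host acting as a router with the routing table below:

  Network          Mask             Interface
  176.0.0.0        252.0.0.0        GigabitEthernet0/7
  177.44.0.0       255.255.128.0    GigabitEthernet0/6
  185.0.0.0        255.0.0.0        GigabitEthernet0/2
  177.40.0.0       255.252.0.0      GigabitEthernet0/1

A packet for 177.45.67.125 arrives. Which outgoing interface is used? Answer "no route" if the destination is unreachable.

Routes whose prefix contains 177.45.67.125:
  176.0.0.0/6 (176.0.0.0 - 179.255.255.255) -> GigabitEthernet0/7
More-specific entries that do NOT match:
  177.44.0.0/17 (177.44.0.0 - 177.44.127.255) does not contain 177.45.67.125
  177.40.0.0/14 (177.40.0.0 - 177.43.255.255) does not contain 177.45.67.125
  185.0.0.0/8 (185.0.0.0 - 185.255.255.255) does not contain 177.45.67.125
Longest matching prefix is /6 -> interface GigabitEthernet0/7.

GigabitEthernet0/7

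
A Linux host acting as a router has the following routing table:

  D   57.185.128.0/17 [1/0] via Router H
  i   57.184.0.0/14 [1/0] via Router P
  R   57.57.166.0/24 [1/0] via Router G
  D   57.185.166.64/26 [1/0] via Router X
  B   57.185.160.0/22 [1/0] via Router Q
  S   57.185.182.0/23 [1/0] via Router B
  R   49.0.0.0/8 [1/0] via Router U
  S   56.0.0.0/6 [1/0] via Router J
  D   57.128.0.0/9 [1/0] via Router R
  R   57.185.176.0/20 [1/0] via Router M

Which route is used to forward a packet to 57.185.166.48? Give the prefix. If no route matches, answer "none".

Entries matching 57.185.166.48:
  56.0.0.0/6 (56.0.0.0 - 59.255.255.255)
  57.128.0.0/9 (57.128.0.0 - 57.255.255.255)
  57.184.0.0/14 (57.184.0.0 - 57.187.255.255)
  57.185.128.0/17 (57.185.128.0 - 57.185.255.255)
Most specific is 57.185.128.0/17.

57.185.128.0/17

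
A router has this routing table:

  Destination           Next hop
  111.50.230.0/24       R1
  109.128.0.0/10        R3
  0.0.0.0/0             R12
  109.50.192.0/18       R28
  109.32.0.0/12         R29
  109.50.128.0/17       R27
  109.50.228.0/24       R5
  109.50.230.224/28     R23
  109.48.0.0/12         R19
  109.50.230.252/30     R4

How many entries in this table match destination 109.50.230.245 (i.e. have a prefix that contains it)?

Prefixes containing 109.50.230.245:
  0.0.0.0/0 (default, matches everything)
  109.48.0.0/12 (109.48.0.0 - 109.63.255.255)
  109.50.128.0/17 (109.50.128.0 - 109.50.255.255)
  109.50.192.0/18 (109.50.192.0 - 109.50.255.255)
Total matching entries: 4.

4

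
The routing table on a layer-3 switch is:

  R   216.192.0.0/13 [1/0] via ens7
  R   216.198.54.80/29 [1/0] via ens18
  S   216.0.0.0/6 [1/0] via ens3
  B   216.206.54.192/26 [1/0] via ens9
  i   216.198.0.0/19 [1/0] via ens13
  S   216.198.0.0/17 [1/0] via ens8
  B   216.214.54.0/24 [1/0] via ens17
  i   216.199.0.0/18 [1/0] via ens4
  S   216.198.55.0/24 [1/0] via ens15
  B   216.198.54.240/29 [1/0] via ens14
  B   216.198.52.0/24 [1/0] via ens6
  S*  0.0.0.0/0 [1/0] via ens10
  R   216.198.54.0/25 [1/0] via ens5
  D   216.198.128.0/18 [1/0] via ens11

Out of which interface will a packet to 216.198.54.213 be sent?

ens8

Routes whose prefix contains 216.198.54.213:
  0.0.0.0/0 (default, matches everything) -> ens10
  216.0.0.0/6 (216.0.0.0 - 219.255.255.255) -> ens3
  216.192.0.0/13 (216.192.0.0 - 216.199.255.255) -> ens7
  216.198.0.0/17 (216.198.0.0 - 216.198.127.255) -> ens8
More-specific entries that do NOT match:
  216.198.54.80/29 (216.198.54.80 - 216.198.54.87) does not contain 216.198.54.213
  216.198.54.240/29 (216.198.54.240 - 216.198.54.247) does not contain 216.198.54.213
  216.206.54.192/26 (216.206.54.192 - 216.206.54.255) does not contain 216.198.54.213
  216.198.54.0/25 (216.198.54.0 - 216.198.54.127) does not contain 216.198.54.213
  216.214.54.0/24 (216.214.54.0 - 216.214.54.255) does not contain 216.198.54.213
  216.198.55.0/24 (216.198.55.0 - 216.198.55.255) does not contain 216.198.54.213
  216.198.52.0/24 (216.198.52.0 - 216.198.52.255) does not contain 216.198.54.213
  216.198.0.0/19 (216.198.0.0 - 216.198.31.255) does not contain 216.198.54.213
  216.199.0.0/18 (216.199.0.0 - 216.199.63.255) does not contain 216.198.54.213
  216.198.128.0/18 (216.198.128.0 - 216.198.191.255) does not contain 216.198.54.213
Longest matching prefix is /17 -> interface ens8.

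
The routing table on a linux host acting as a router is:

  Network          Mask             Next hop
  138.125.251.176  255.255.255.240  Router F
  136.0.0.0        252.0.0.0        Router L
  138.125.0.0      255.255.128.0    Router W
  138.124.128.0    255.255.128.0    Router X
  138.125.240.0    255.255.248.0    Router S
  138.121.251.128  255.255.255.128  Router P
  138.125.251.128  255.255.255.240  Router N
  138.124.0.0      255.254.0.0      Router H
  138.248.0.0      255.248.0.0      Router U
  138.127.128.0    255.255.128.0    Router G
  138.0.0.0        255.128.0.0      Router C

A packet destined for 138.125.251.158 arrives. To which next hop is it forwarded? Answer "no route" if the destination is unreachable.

Router H

Routes whose prefix contains 138.125.251.158:
  136.0.0.0/6 (136.0.0.0 - 139.255.255.255) -> Router L
  138.0.0.0/9 (138.0.0.0 - 138.127.255.255) -> Router C
  138.124.0.0/15 (138.124.0.0 - 138.125.255.255) -> Router H
More-specific entries that do NOT match:
  138.125.251.176/28 (138.125.251.176 - 138.125.251.191) does not contain 138.125.251.158
  138.125.251.128/28 (138.125.251.128 - 138.125.251.143) does not contain 138.125.251.158
  138.121.251.128/25 (138.121.251.128 - 138.121.251.255) does not contain 138.125.251.158
  138.125.240.0/21 (138.125.240.0 - 138.125.247.255) does not contain 138.125.251.158
  138.125.0.0/17 (138.125.0.0 - 138.125.127.255) does not contain 138.125.251.158
  138.124.128.0/17 (138.124.128.0 - 138.124.255.255) does not contain 138.125.251.158
  138.127.128.0/17 (138.127.128.0 - 138.127.255.255) does not contain 138.125.251.158
Longest matching prefix is /15 -> next hop Router H.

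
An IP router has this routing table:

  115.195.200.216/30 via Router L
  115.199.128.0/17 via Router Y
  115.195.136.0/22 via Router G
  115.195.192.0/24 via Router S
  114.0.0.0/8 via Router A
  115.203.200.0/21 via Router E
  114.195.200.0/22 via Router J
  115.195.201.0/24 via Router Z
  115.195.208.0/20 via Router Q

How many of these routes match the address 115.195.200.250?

No listed prefix contains 115.195.200.250.
Total matching entries: 0.

0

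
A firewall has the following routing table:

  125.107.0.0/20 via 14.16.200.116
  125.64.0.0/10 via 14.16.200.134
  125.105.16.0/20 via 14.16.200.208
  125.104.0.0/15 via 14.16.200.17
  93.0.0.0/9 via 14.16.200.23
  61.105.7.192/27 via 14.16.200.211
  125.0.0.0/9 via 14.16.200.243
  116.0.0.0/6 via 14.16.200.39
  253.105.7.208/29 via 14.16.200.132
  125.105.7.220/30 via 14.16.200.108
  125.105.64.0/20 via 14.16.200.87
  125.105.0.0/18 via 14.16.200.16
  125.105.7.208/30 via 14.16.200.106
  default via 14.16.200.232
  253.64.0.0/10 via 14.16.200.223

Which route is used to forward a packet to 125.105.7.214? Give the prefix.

Entries matching 125.105.7.214:
  0.0.0.0/0 (default, matches everything)
  125.0.0.0/9 (125.0.0.0 - 125.127.255.255)
  125.64.0.0/10 (125.64.0.0 - 125.127.255.255)
  125.104.0.0/15 (125.104.0.0 - 125.105.255.255)
  125.105.0.0/18 (125.105.0.0 - 125.105.63.255)
Most specific is 125.105.0.0/18.

125.105.0.0/18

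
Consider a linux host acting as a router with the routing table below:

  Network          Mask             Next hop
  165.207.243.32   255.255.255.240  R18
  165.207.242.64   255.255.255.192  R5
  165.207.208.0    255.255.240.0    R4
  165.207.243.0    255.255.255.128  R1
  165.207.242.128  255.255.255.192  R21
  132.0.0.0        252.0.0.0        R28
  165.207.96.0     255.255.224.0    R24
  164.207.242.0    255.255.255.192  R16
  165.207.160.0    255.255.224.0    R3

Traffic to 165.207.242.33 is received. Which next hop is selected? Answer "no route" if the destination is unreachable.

no route

No entry's prefix contains 165.207.242.33; there is no default route.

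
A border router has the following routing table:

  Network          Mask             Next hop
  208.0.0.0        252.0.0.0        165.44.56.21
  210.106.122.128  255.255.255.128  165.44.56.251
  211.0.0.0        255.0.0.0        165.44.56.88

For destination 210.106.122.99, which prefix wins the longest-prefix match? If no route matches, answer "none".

Entries matching 210.106.122.99:
  208.0.0.0/6 (208.0.0.0 - 211.255.255.255)
Most specific is 208.0.0.0/6.

208.0.0.0/6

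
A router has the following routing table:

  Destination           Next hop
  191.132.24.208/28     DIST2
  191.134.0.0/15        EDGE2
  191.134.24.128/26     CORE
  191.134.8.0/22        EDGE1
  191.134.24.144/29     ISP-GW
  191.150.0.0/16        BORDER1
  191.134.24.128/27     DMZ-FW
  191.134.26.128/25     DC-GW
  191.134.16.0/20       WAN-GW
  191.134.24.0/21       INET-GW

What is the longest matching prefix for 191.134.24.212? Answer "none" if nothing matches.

Entries matching 191.134.24.212:
  191.134.0.0/15 (191.134.0.0 - 191.135.255.255)
  191.134.16.0/20 (191.134.16.0 - 191.134.31.255)
  191.134.24.0/21 (191.134.24.0 - 191.134.31.255)
Most specific is 191.134.24.0/21.

191.134.24.0/21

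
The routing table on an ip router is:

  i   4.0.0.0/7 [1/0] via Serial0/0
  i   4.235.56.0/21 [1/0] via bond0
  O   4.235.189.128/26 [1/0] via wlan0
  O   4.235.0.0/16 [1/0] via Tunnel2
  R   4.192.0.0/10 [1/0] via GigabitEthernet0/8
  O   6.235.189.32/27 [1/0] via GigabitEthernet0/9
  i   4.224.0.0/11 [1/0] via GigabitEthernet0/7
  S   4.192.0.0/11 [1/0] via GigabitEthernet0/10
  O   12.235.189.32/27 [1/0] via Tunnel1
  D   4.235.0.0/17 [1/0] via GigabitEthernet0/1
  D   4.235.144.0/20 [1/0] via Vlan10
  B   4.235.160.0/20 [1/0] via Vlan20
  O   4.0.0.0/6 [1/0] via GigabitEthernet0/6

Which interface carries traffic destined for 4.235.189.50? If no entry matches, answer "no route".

Tunnel2

Routes whose prefix contains 4.235.189.50:
  4.0.0.0/6 (4.0.0.0 - 7.255.255.255) -> GigabitEthernet0/6
  4.0.0.0/7 (4.0.0.0 - 5.255.255.255) -> Serial0/0
  4.192.0.0/10 (4.192.0.0 - 4.255.255.255) -> GigabitEthernet0/8
  4.224.0.0/11 (4.224.0.0 - 4.255.255.255) -> GigabitEthernet0/7
  4.235.0.0/16 (4.235.0.0 - 4.235.255.255) -> Tunnel2
More-specific entries that do NOT match:
  6.235.189.32/27 (6.235.189.32 - 6.235.189.63) does not contain 4.235.189.50
  12.235.189.32/27 (12.235.189.32 - 12.235.189.63) does not contain 4.235.189.50
  4.235.189.128/26 (4.235.189.128 - 4.235.189.191) does not contain 4.235.189.50
  4.235.56.0/21 (4.235.56.0 - 4.235.63.255) does not contain 4.235.189.50
  4.235.144.0/20 (4.235.144.0 - 4.235.159.255) does not contain 4.235.189.50
  4.235.160.0/20 (4.235.160.0 - 4.235.175.255) does not contain 4.235.189.50
  4.235.0.0/17 (4.235.0.0 - 4.235.127.255) does not contain 4.235.189.50
Longest matching prefix is /16 -> interface Tunnel2.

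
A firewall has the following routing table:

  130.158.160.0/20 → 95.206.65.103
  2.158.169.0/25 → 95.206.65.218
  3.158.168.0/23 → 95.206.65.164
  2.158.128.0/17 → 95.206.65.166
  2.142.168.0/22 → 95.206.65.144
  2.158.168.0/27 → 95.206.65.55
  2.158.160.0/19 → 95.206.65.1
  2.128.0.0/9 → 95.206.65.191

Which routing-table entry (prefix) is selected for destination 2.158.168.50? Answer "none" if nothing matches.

Entries matching 2.158.168.50:
  2.128.0.0/9 (2.128.0.0 - 2.255.255.255)
  2.158.128.0/17 (2.158.128.0 - 2.158.255.255)
  2.158.160.0/19 (2.158.160.0 - 2.158.191.255)
Most specific is 2.158.160.0/19.

2.158.160.0/19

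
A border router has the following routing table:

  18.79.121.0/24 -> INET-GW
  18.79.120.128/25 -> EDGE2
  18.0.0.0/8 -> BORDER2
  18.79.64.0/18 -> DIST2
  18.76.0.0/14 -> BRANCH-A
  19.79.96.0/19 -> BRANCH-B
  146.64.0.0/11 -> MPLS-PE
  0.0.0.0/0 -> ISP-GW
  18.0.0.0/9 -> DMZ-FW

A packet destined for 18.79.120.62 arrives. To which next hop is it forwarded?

DIST2

Routes whose prefix contains 18.79.120.62:
  0.0.0.0/0 (default, matches everything) -> ISP-GW
  18.0.0.0/8 (18.0.0.0 - 18.255.255.255) -> BORDER2
  18.0.0.0/9 (18.0.0.0 - 18.127.255.255) -> DMZ-FW
  18.76.0.0/14 (18.76.0.0 - 18.79.255.255) -> BRANCH-A
  18.79.64.0/18 (18.79.64.0 - 18.79.127.255) -> DIST2
More-specific entries that do NOT match:
  18.79.120.128/25 (18.79.120.128 - 18.79.120.255) does not contain 18.79.120.62
  18.79.121.0/24 (18.79.121.0 - 18.79.121.255) does not contain 18.79.120.62
  19.79.96.0/19 (19.79.96.0 - 19.79.127.255) does not contain 18.79.120.62
Longest matching prefix is /18 -> next hop DIST2.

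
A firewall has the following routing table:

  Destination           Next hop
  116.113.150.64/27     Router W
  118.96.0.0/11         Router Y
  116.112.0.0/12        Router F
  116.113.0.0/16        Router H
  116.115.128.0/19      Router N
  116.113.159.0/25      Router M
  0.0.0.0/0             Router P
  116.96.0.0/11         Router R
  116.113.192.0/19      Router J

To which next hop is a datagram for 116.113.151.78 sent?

Routes whose prefix contains 116.113.151.78:
  0.0.0.0/0 (default, matches everything) -> Router P
  116.96.0.0/11 (116.96.0.0 - 116.127.255.255) -> Router R
  116.112.0.0/12 (116.112.0.0 - 116.127.255.255) -> Router F
  116.113.0.0/16 (116.113.0.0 - 116.113.255.255) -> Router H
More-specific entries that do NOT match:
  116.113.150.64/27 (116.113.150.64 - 116.113.150.95) does not contain 116.113.151.78
  116.113.159.0/25 (116.113.159.0 - 116.113.159.127) does not contain 116.113.151.78
  116.115.128.0/19 (116.115.128.0 - 116.115.159.255) does not contain 116.113.151.78
  116.113.192.0/19 (116.113.192.0 - 116.113.223.255) does not contain 116.113.151.78
Longest matching prefix is /16 -> next hop Router H.

Router H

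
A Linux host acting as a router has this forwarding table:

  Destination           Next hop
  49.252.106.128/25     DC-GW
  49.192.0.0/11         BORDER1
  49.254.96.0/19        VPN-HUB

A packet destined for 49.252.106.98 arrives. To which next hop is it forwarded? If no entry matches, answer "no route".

no route

No entry's prefix contains 49.252.106.98; there is no default route.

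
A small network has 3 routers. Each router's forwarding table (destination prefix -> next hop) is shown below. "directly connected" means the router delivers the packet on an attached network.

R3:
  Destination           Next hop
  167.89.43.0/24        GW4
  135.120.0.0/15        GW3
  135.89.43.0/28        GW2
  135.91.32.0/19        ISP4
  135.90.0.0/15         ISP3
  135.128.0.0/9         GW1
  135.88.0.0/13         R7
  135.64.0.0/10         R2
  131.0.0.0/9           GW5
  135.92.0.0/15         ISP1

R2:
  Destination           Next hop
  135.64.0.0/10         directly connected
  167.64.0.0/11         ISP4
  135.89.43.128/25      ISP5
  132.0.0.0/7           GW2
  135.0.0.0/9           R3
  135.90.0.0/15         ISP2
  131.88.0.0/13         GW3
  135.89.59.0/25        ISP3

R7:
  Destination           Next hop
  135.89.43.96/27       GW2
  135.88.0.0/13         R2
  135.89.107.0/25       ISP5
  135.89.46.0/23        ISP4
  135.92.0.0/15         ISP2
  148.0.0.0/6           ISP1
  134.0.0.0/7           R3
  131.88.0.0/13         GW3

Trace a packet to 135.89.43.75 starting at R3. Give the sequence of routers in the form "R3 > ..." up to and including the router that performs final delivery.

At R3: longest match for 135.89.43.75 is 135.88.0.0/13 -> R7
At R7: longest match for 135.89.43.75 is 135.88.0.0/13 -> R2
At R2: longest match for 135.89.43.75 is 135.64.0.0/10 -> directly connected

R3 > R7 > R2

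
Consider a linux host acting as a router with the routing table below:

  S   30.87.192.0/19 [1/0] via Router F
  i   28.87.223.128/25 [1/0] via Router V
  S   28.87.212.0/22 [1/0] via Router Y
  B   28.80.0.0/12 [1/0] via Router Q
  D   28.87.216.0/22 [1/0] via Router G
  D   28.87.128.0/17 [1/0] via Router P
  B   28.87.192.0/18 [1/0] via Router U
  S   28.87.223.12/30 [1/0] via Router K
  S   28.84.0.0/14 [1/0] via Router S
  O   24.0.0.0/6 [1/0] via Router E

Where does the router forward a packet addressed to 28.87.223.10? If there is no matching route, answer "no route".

Router U

Routes whose prefix contains 28.87.223.10:
  28.80.0.0/12 (28.80.0.0 - 28.95.255.255) -> Router Q
  28.84.0.0/14 (28.84.0.0 - 28.87.255.255) -> Router S
  28.87.128.0/17 (28.87.128.0 - 28.87.255.255) -> Router P
  28.87.192.0/18 (28.87.192.0 - 28.87.255.255) -> Router U
More-specific entries that do NOT match:
  28.87.223.12/30 (28.87.223.12 - 28.87.223.15) does not contain 28.87.223.10
  28.87.223.128/25 (28.87.223.128 - 28.87.223.255) does not contain 28.87.223.10
  28.87.212.0/22 (28.87.212.0 - 28.87.215.255) does not contain 28.87.223.10
  28.87.216.0/22 (28.87.216.0 - 28.87.219.255) does not contain 28.87.223.10
  30.87.192.0/19 (30.87.192.0 - 30.87.223.255) does not contain 28.87.223.10
Longest matching prefix is /18 -> next hop Router U.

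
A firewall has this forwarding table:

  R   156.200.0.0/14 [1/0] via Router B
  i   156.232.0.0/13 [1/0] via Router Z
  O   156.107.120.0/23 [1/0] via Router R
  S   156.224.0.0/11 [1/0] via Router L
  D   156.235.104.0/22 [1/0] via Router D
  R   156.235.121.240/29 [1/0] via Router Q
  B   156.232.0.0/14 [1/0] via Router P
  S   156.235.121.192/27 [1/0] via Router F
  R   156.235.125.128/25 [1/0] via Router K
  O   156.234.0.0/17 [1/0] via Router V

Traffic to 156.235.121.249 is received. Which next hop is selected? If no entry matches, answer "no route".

Routes whose prefix contains 156.235.121.249:
  156.224.0.0/11 (156.224.0.0 - 156.255.255.255) -> Router L
  156.232.0.0/13 (156.232.0.0 - 156.239.255.255) -> Router Z
  156.232.0.0/14 (156.232.0.0 - 156.235.255.255) -> Router P
More-specific entries that do NOT match:
  156.235.121.240/29 (156.235.121.240 - 156.235.121.247) does not contain 156.235.121.249
  156.235.121.192/27 (156.235.121.192 - 156.235.121.223) does not contain 156.235.121.249
  156.235.125.128/25 (156.235.125.128 - 156.235.125.255) does not contain 156.235.121.249
  156.107.120.0/23 (156.107.120.0 - 156.107.121.255) does not contain 156.235.121.249
  156.235.104.0/22 (156.235.104.0 - 156.235.107.255) does not contain 156.235.121.249
  156.234.0.0/17 (156.234.0.0 - 156.234.127.255) does not contain 156.235.121.249
Longest matching prefix is /14 -> next hop Router P.

Router P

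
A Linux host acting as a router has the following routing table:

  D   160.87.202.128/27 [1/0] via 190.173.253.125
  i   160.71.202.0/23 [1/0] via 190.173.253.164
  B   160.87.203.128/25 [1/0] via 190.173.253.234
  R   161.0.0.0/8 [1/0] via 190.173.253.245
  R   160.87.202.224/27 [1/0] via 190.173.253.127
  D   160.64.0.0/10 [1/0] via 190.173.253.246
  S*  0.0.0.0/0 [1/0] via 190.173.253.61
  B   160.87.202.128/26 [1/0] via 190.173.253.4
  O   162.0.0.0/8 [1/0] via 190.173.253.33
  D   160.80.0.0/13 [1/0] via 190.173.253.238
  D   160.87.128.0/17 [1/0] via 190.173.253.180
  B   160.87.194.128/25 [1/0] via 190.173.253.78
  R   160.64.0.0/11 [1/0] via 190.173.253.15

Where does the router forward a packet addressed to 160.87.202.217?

Routes whose prefix contains 160.87.202.217:
  0.0.0.0/0 (default, matches everything) -> 190.173.253.61
  160.64.0.0/10 (160.64.0.0 - 160.127.255.255) -> 190.173.253.246
  160.64.0.0/11 (160.64.0.0 - 160.95.255.255) -> 190.173.253.15
  160.80.0.0/13 (160.80.0.0 - 160.87.255.255) -> 190.173.253.238
  160.87.128.0/17 (160.87.128.0 - 160.87.255.255) -> 190.173.253.180
More-specific entries that do NOT match:
  160.87.202.128/27 (160.87.202.128 - 160.87.202.159) does not contain 160.87.202.217
  160.87.202.224/27 (160.87.202.224 - 160.87.202.255) does not contain 160.87.202.217
  160.87.202.128/26 (160.87.202.128 - 160.87.202.191) does not contain 160.87.202.217
  160.87.203.128/25 (160.87.203.128 - 160.87.203.255) does not contain 160.87.202.217
  160.87.194.128/25 (160.87.194.128 - 160.87.194.255) does not contain 160.87.202.217
  160.71.202.0/23 (160.71.202.0 - 160.71.203.255) does not contain 160.87.202.217
Longest matching prefix is /17 -> next hop 190.173.253.180.

190.173.253.180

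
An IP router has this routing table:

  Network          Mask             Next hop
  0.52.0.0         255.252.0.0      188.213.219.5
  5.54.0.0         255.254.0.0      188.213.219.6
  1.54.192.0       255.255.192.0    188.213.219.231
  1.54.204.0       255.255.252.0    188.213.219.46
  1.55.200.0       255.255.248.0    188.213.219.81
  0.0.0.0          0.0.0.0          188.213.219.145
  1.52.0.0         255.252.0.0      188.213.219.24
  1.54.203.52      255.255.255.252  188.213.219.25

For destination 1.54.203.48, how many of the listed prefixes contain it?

Prefixes containing 1.54.203.48:
  0.0.0.0/0 (default, matches everything)
  1.52.0.0/14 (1.52.0.0 - 1.55.255.255)
  1.54.192.0/18 (1.54.192.0 - 1.54.255.255)
Total matching entries: 3.

3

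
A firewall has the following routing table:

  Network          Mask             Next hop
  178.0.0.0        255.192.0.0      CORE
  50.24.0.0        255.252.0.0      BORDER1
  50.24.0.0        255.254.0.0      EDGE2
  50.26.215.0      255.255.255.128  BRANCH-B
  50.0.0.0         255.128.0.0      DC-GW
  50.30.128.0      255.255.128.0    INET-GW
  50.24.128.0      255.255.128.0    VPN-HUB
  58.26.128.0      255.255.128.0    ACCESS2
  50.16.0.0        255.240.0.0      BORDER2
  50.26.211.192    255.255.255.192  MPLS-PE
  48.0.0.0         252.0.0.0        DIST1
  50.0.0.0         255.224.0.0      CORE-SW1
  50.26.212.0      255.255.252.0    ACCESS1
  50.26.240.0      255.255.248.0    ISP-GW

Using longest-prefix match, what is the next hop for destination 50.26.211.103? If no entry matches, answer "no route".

Routes whose prefix contains 50.26.211.103:
  48.0.0.0/6 (48.0.0.0 - 51.255.255.255) -> DIST1
  50.0.0.0/9 (50.0.0.0 - 50.127.255.255) -> DC-GW
  50.0.0.0/11 (50.0.0.0 - 50.31.255.255) -> CORE-SW1
  50.16.0.0/12 (50.16.0.0 - 50.31.255.255) -> BORDER2
  50.24.0.0/14 (50.24.0.0 - 50.27.255.255) -> BORDER1
More-specific entries that do NOT match:
  50.26.211.192/26 (50.26.211.192 - 50.26.211.255) does not contain 50.26.211.103
  50.26.215.0/25 (50.26.215.0 - 50.26.215.127) does not contain 50.26.211.103
  50.26.212.0/22 (50.26.212.0 - 50.26.215.255) does not contain 50.26.211.103
  50.26.240.0/21 (50.26.240.0 - 50.26.247.255) does not contain 50.26.211.103
  50.30.128.0/17 (50.30.128.0 - 50.30.255.255) does not contain 50.26.211.103
  50.24.128.0/17 (50.24.128.0 - 50.24.255.255) does not contain 50.26.211.103
  58.26.128.0/17 (58.26.128.0 - 58.26.255.255) does not contain 50.26.211.103
  50.24.0.0/15 (50.24.0.0 - 50.25.255.255) does not contain 50.26.211.103
Longest matching prefix is /14 -> next hop BORDER1.

BORDER1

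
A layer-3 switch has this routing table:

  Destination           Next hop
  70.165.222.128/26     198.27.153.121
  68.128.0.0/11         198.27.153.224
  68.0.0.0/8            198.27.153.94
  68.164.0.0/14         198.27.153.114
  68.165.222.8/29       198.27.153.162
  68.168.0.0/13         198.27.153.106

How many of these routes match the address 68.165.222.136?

2

Prefixes containing 68.165.222.136:
  68.0.0.0/8 (68.0.0.0 - 68.255.255.255)
  68.164.0.0/14 (68.164.0.0 - 68.167.255.255)
Total matching entries: 2.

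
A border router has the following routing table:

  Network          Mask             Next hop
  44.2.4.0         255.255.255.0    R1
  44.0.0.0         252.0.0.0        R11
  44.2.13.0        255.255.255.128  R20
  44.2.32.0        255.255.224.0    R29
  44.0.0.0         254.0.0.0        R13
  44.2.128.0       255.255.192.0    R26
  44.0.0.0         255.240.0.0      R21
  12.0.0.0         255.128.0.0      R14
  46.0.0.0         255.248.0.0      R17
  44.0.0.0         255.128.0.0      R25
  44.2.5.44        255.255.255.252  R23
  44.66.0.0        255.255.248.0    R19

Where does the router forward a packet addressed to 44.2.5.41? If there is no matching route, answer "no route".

R21

Routes whose prefix contains 44.2.5.41:
  44.0.0.0/6 (44.0.0.0 - 47.255.255.255) -> R11
  44.0.0.0/7 (44.0.0.0 - 45.255.255.255) -> R13
  44.0.0.0/9 (44.0.0.0 - 44.127.255.255) -> R25
  44.0.0.0/12 (44.0.0.0 - 44.15.255.255) -> R21
More-specific entries that do NOT match:
  44.2.5.44/30 (44.2.5.44 - 44.2.5.47) does not contain 44.2.5.41
  44.2.13.0/25 (44.2.13.0 - 44.2.13.127) does not contain 44.2.5.41
  44.2.4.0/24 (44.2.4.0 - 44.2.4.255) does not contain 44.2.5.41
  44.66.0.0/21 (44.66.0.0 - 44.66.7.255) does not contain 44.2.5.41
  44.2.32.0/19 (44.2.32.0 - 44.2.63.255) does not contain 44.2.5.41
  44.2.128.0/18 (44.2.128.0 - 44.2.191.255) does not contain 44.2.5.41
  46.0.0.0/13 (46.0.0.0 - 46.7.255.255) does not contain 44.2.5.41
Longest matching prefix is /12 -> next hop R21.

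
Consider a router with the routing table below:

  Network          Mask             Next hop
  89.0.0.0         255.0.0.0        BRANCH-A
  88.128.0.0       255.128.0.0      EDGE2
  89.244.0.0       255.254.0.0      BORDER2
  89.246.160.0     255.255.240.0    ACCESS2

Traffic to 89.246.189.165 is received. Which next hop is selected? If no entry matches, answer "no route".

Routes whose prefix contains 89.246.189.165:
  89.0.0.0/8 (89.0.0.0 - 89.255.255.255) -> BRANCH-A
More-specific entries that do NOT match:
  89.246.160.0/20 (89.246.160.0 - 89.246.175.255) does not contain 89.246.189.165
  89.244.0.0/15 (89.244.0.0 - 89.245.255.255) does not contain 89.246.189.165
  88.128.0.0/9 (88.128.0.0 - 88.255.255.255) does not contain 89.246.189.165
Longest matching prefix is /8 -> next hop BRANCH-A.

BRANCH-A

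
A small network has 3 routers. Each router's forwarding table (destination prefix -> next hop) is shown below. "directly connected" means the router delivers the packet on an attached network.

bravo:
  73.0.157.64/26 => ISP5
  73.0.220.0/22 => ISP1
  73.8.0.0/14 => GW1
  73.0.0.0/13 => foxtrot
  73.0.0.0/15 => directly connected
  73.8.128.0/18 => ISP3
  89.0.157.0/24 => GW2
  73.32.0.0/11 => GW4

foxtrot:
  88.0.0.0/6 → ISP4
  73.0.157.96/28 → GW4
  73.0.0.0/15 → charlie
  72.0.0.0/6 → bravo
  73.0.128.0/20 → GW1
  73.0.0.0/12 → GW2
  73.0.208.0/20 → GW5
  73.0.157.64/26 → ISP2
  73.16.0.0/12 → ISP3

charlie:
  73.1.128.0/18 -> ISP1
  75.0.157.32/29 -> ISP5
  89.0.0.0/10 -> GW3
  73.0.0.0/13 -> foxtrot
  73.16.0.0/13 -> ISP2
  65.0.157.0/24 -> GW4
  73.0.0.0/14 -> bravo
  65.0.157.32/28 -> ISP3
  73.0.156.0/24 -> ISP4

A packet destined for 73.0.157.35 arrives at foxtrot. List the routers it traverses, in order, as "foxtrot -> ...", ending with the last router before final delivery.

At foxtrot: longest match for 73.0.157.35 is 73.0.0.0/15 -> charlie
At charlie: longest match for 73.0.157.35 is 73.0.0.0/14 -> bravo
At bravo: longest match for 73.0.157.35 is 73.0.0.0/15 -> directly connected

foxtrot -> charlie -> bravo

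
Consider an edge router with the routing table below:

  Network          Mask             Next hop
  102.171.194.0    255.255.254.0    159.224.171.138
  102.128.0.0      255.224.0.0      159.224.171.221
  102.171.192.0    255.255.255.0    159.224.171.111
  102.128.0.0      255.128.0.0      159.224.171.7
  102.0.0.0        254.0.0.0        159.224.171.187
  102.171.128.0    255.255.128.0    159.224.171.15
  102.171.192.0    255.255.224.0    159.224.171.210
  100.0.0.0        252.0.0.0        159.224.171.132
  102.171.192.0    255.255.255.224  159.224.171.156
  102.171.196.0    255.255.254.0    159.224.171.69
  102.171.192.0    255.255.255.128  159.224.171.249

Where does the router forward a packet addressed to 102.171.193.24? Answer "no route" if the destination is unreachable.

159.224.171.210

Routes whose prefix contains 102.171.193.24:
  100.0.0.0/6 (100.0.0.0 - 103.255.255.255) -> 159.224.171.132
  102.0.0.0/7 (102.0.0.0 - 103.255.255.255) -> 159.224.171.187
  102.128.0.0/9 (102.128.0.0 - 102.255.255.255) -> 159.224.171.7
  102.171.128.0/17 (102.171.128.0 - 102.171.255.255) -> 159.224.171.15
  102.171.192.0/19 (102.171.192.0 - 102.171.223.255) -> 159.224.171.210
More-specific entries that do NOT match:
  102.171.192.0/27 (102.171.192.0 - 102.171.192.31) does not contain 102.171.193.24
  102.171.192.0/25 (102.171.192.0 - 102.171.192.127) does not contain 102.171.193.24
  102.171.192.0/24 (102.171.192.0 - 102.171.192.255) does not contain 102.171.193.24
  102.171.194.0/23 (102.171.194.0 - 102.171.195.255) does not contain 102.171.193.24
  102.171.196.0/23 (102.171.196.0 - 102.171.197.255) does not contain 102.171.193.24
Longest matching prefix is /19 -> next hop 159.224.171.210.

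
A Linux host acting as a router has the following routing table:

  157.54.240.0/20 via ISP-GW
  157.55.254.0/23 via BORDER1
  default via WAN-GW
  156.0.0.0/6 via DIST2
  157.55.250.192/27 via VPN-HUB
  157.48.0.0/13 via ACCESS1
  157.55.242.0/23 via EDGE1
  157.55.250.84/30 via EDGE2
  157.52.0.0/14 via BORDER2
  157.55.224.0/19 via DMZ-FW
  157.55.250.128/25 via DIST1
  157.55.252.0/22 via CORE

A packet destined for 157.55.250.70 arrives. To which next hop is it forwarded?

DMZ-FW

Routes whose prefix contains 157.55.250.70:
  0.0.0.0/0 (default, matches everything) -> WAN-GW
  156.0.0.0/6 (156.0.0.0 - 159.255.255.255) -> DIST2
  157.48.0.0/13 (157.48.0.0 - 157.55.255.255) -> ACCESS1
  157.52.0.0/14 (157.52.0.0 - 157.55.255.255) -> BORDER2
  157.55.224.0/19 (157.55.224.0 - 157.55.255.255) -> DMZ-FW
More-specific entries that do NOT match:
  157.55.250.84/30 (157.55.250.84 - 157.55.250.87) does not contain 157.55.250.70
  157.55.250.192/27 (157.55.250.192 - 157.55.250.223) does not contain 157.55.250.70
  157.55.250.128/25 (157.55.250.128 - 157.55.250.255) does not contain 157.55.250.70
  157.55.254.0/23 (157.55.254.0 - 157.55.255.255) does not contain 157.55.250.70
  157.55.242.0/23 (157.55.242.0 - 157.55.243.255) does not contain 157.55.250.70
  157.55.252.0/22 (157.55.252.0 - 157.55.255.255) does not contain 157.55.250.70
  157.54.240.0/20 (157.54.240.0 - 157.54.255.255) does not contain 157.55.250.70
Longest matching prefix is /19 -> next hop DMZ-FW.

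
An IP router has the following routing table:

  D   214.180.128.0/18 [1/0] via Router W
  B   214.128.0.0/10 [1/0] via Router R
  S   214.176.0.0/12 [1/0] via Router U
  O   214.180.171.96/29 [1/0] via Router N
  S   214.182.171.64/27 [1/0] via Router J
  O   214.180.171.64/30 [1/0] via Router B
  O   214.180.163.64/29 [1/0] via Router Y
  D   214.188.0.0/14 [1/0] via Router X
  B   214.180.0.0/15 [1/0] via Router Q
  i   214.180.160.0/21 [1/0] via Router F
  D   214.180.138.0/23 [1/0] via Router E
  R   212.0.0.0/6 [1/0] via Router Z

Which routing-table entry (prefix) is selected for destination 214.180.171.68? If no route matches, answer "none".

214.180.128.0/18

Entries matching 214.180.171.68:
  212.0.0.0/6 (212.0.0.0 - 215.255.255.255)
  214.128.0.0/10 (214.128.0.0 - 214.191.255.255)
  214.176.0.0/12 (214.176.0.0 - 214.191.255.255)
  214.180.0.0/15 (214.180.0.0 - 214.181.255.255)
  214.180.128.0/18 (214.180.128.0 - 214.180.191.255)
Most specific is 214.180.128.0/18.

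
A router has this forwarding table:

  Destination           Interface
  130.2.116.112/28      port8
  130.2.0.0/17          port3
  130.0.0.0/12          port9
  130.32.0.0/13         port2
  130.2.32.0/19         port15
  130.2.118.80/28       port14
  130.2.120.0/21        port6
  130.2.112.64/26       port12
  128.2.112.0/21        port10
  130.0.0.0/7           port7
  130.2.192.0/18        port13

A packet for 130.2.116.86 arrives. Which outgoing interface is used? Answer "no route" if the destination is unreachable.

port3

Routes whose prefix contains 130.2.116.86:
  130.0.0.0/7 (130.0.0.0 - 131.255.255.255) -> port7
  130.0.0.0/12 (130.0.0.0 - 130.15.255.255) -> port9
  130.2.0.0/17 (130.2.0.0 - 130.2.127.255) -> port3
More-specific entries that do NOT match:
  130.2.116.112/28 (130.2.116.112 - 130.2.116.127) does not contain 130.2.116.86
  130.2.118.80/28 (130.2.118.80 - 130.2.118.95) does not contain 130.2.116.86
  130.2.112.64/26 (130.2.112.64 - 130.2.112.127) does not contain 130.2.116.86
  130.2.120.0/21 (130.2.120.0 - 130.2.127.255) does not contain 130.2.116.86
  128.2.112.0/21 (128.2.112.0 - 128.2.119.255) does not contain 130.2.116.86
  130.2.32.0/19 (130.2.32.0 - 130.2.63.255) does not contain 130.2.116.86
  130.2.192.0/18 (130.2.192.0 - 130.2.255.255) does not contain 130.2.116.86
Longest matching prefix is /17 -> interface port3.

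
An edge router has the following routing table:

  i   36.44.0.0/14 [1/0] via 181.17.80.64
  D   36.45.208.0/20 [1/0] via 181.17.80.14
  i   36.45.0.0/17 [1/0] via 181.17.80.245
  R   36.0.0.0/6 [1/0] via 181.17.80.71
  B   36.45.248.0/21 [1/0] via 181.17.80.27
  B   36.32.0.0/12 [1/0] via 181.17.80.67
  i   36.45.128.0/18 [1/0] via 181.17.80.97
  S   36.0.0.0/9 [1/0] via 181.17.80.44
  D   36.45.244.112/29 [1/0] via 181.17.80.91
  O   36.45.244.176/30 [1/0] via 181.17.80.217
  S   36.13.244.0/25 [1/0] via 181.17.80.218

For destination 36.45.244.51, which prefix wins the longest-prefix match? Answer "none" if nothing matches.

Entries matching 36.45.244.51:
  36.0.0.0/6 (36.0.0.0 - 39.255.255.255)
  36.0.0.0/9 (36.0.0.0 - 36.127.255.255)
  36.32.0.0/12 (36.32.0.0 - 36.47.255.255)
  36.44.0.0/14 (36.44.0.0 - 36.47.255.255)
Most specific is 36.44.0.0/14.

36.44.0.0/14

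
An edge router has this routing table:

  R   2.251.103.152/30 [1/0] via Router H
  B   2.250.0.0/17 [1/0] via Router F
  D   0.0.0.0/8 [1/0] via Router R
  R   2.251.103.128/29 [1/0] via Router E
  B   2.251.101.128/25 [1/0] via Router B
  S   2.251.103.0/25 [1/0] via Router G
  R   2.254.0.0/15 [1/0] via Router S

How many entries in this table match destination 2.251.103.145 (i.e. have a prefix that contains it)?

No listed prefix contains 2.251.103.145.
Total matching entries: 0.

0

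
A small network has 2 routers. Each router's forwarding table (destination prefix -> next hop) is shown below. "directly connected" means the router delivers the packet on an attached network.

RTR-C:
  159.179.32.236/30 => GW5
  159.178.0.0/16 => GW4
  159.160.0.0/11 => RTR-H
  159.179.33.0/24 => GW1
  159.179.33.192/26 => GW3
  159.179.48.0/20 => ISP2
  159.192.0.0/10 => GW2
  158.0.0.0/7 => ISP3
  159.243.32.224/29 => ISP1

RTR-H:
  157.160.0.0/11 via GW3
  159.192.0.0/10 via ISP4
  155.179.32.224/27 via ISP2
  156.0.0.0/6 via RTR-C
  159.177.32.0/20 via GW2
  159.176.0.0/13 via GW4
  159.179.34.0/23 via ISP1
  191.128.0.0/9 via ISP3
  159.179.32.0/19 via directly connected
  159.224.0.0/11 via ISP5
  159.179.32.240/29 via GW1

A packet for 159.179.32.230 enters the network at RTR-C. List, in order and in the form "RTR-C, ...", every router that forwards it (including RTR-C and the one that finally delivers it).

RTR-C, RTR-H

At RTR-C: longest match for 159.179.32.230 is 159.160.0.0/11 -> RTR-H
At RTR-H: longest match for 159.179.32.230 is 159.179.32.0/19 -> directly connected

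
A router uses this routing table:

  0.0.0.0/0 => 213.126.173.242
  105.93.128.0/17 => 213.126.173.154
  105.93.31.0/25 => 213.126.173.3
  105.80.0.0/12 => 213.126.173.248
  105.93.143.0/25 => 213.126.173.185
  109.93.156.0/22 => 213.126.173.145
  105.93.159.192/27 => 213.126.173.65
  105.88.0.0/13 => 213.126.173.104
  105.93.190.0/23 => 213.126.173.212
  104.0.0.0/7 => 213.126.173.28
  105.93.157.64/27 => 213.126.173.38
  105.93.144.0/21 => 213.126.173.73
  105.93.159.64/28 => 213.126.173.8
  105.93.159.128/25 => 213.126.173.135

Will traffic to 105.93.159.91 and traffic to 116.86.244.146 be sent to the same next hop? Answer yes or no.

no

105.93.159.91: longest match 105.93.128.0/17 -> 213.126.173.154
116.86.244.146: longest match 0.0.0.0/0 -> 213.126.173.242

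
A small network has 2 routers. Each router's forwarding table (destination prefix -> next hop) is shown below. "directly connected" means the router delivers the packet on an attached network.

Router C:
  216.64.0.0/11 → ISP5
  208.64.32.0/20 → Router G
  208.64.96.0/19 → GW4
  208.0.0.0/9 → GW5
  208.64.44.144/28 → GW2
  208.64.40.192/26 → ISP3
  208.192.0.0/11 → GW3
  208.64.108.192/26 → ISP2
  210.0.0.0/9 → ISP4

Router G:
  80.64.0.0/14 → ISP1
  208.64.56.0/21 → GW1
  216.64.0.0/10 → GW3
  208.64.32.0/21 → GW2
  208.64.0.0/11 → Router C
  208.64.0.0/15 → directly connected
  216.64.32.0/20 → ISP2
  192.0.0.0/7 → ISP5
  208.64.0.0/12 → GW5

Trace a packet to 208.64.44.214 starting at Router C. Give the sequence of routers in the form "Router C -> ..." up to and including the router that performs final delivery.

At Router C: longest match for 208.64.44.214 is 208.64.32.0/20 -> Router G
At Router G: longest match for 208.64.44.214 is 208.64.0.0/15 -> directly connected

Router C -> Router G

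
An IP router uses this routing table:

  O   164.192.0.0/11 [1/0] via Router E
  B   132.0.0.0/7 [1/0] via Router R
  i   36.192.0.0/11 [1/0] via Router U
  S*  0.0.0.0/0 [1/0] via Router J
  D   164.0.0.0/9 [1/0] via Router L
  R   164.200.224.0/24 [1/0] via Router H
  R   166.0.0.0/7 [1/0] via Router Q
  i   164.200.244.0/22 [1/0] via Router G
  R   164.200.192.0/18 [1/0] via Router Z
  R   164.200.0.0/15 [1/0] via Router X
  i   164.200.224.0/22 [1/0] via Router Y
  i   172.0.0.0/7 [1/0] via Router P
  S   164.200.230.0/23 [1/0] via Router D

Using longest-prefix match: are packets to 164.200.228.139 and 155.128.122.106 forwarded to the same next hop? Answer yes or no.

164.200.228.139: longest match 164.200.192.0/18 -> Router Z
155.128.122.106: longest match 0.0.0.0/0 -> Router J

no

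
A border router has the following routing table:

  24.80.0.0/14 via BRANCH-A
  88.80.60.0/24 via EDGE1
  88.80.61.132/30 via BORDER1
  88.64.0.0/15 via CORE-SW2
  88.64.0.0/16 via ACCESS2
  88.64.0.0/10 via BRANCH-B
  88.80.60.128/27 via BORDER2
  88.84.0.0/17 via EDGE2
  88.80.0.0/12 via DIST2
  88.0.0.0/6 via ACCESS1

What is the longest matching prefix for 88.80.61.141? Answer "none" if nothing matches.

88.80.0.0/12

Entries matching 88.80.61.141:
  88.0.0.0/6 (88.0.0.0 - 91.255.255.255)
  88.64.0.0/10 (88.64.0.0 - 88.127.255.255)
  88.80.0.0/12 (88.80.0.0 - 88.95.255.255)
Most specific is 88.80.0.0/12.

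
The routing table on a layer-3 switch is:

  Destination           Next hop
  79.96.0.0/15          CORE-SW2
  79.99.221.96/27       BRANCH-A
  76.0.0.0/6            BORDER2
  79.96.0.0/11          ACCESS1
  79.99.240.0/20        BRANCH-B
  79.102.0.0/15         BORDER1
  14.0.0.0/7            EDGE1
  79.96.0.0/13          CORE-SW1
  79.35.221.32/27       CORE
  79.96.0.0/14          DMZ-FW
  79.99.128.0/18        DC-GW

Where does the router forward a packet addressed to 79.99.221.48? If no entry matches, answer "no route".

DMZ-FW

Routes whose prefix contains 79.99.221.48:
  76.0.0.0/6 (76.0.0.0 - 79.255.255.255) -> BORDER2
  79.96.0.0/11 (79.96.0.0 - 79.127.255.255) -> ACCESS1
  79.96.0.0/13 (79.96.0.0 - 79.103.255.255) -> CORE-SW1
  79.96.0.0/14 (79.96.0.0 - 79.99.255.255) -> DMZ-FW
More-specific entries that do NOT match:
  79.99.221.96/27 (79.99.221.96 - 79.99.221.127) does not contain 79.99.221.48
  79.35.221.32/27 (79.35.221.32 - 79.35.221.63) does not contain 79.99.221.48
  79.99.240.0/20 (79.99.240.0 - 79.99.255.255) does not contain 79.99.221.48
  79.99.128.0/18 (79.99.128.0 - 79.99.191.255) does not contain 79.99.221.48
  79.96.0.0/15 (79.96.0.0 - 79.97.255.255) does not contain 79.99.221.48
  79.102.0.0/15 (79.102.0.0 - 79.103.255.255) does not contain 79.99.221.48
Longest matching prefix is /14 -> next hop DMZ-FW.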